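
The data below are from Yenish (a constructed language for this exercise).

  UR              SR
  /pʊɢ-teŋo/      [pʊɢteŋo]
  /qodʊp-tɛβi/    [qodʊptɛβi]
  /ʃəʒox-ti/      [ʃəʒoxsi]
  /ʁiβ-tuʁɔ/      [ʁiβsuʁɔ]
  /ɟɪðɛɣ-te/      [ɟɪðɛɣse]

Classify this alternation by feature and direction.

progressive manner assimilation

Comparing underlying and surface forms, /t/ → [s] is the alternation; the neighbouring /x/ is constant.
/t/ is a stop while /x/ is a fricative; the output [s] is a fricative, matching the trigger — so the feature that spreads is manner.
Place and voice are unchanged, so the assimilation is partial, not total.
The other alternating forms pattern the same way: /t/ → [s] after /β/ (stop → fricative, matching a fricative); /t/ → [s] after /ɣ/ (stop → fricative, matching a fricative) — only manner changes, and always toward the preceding segment.
No alternation appears in [pʊɢteŋo], [qodʊptɛβi]: there the adjacent consonants already agree in manner (/t/ and /ɢ/ are both stops; /t/ and /p/ are both stops), so these forms are consistent with the same rule.
The trigger is the preceding segment, so the direction is progressive (perseverative).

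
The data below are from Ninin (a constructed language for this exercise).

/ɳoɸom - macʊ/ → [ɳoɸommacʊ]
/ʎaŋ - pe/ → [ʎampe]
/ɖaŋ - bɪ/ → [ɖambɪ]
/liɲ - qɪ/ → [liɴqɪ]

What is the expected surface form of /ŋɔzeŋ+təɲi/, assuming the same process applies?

[ŋɔzentəɲi]

The data show regressive place assimilation: /ŋ/ → [m] before /p/; /ŋ/ → [m] before /b/; /ɲ/ → [ɴ] before /q/. In each pair only place changes, matching the following consonant, while manner and voice stay constant.
Nothing changes in [ɳoɸommacʊ]: there the adjacent consonants already agree in place (/m/ and /m/ are both bilabial), so this form is consistent with the same rule.
The rule targets /ŋ/ (voiced velar nasal), which sits before the trigger /t/ (alveolar).
Changing only its place to alveolar gives [n] — the voiced alveolar nasal.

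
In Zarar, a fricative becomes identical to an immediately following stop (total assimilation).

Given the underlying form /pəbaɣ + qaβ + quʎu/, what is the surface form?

[pəbaqqaqquʎu]

/ɣ/ is the segment targeted by the rule; it sits immediately before /q/, so it assimilates completely and surfaces as [q].
At the second juncture, /β/ likewise becomes [q] adjacent to /q/.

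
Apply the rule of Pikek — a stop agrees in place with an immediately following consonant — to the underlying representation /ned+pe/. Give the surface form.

/d/ is a voiced alveolar stop. The following trigger /p/ is bilabial, so /d/ must become bilabial as well.
The voiced bilabial stop is [b], so /d/ → [b].

[nebpe]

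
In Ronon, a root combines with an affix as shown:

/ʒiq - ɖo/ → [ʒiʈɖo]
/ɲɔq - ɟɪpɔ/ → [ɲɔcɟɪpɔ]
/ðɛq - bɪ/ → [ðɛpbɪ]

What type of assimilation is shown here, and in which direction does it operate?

regressive place assimilation

The segment that alternates is /q/, which surfaces as [ʈ] when adjacent to /ɖ/.
/q/ is uvular while /ɖ/ is retroflex; the output [ʈ] is retroflex, matching the trigger — so the feature that spreads is place.
Manner and voice are unchanged, so the assimilation is partial, not total.
The same holds elsewhere in the data: /q/ → [c] before /ɟ/ (uvular → palatal, matching palatal); /q/ → [p] before /b/ (uvular → bilabial, matching bilabial) — only place changes, and always toward the following segment.
The trigger is the following segment, so the direction is regressive (anticipatory).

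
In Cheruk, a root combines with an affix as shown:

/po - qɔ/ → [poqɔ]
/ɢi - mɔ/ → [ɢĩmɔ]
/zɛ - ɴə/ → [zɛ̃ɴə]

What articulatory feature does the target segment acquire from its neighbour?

nasality

The vowel /i/ surfaces as nasalised [ĩ] next to the following nasal /m/ — it has acquired the [+nasal] feature of its neighbour.
The other form shows the same pattern: /ɛ/ → [ɛ̃] before /ɴ/ — each time a vowel is nasalised next to a following nasal.
No change occurs in [poqɔ] because the vowel at the boundary is adjacent to an oral consonant, not a nasal (/o/ next to /q/).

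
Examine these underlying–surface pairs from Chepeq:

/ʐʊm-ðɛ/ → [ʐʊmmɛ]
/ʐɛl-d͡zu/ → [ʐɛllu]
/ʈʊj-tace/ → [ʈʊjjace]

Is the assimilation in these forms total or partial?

total assimilation

Comparing underlying and surface forms, /ð/ → [m] is the alternation; the neighbouring /m/ is constant.
The output [m] is identical to the trigger /m/ — every feature (place, manner, voicing) has been copied — so this is total assimilation.
The remaining alternations confirm this: /d͡z/ → [l] after /l/; /t/ → [j] after /j/ — in each case the output is a copy of the preceding consonant.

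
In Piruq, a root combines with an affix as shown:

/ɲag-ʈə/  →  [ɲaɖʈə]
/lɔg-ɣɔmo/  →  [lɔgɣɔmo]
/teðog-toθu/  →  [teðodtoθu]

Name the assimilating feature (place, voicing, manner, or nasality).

Comparing underlying and surface forms, /g/ → [ɖ] is the alternation; the neighbouring /ʈ/ is constant.
The change velar → retroflex matches the place of the following /ʈ/, identifying this as place assimilation.
The other alternating form patterns the same way: /g/ → [d] before /t/ (velar → alveolar, matching alveolar) — only place changes, and always toward the following segment.
Nothing changes in [lɔgɣɔmo]: there the adjacent consonants already agree in place (/g/ and /ɣ/ are both velar), so this form is consistent with the same rule.

place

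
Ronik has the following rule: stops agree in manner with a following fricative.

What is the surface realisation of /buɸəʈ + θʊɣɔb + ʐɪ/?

The rule targets /ʈ/ (voiceless retroflex stop), which sits before the trigger /θ/ (fricative).
The voiceless retroflex fricative is [ʂ], so /ʈ/ → [ʂ].
At the second juncture, /b/ likewise becomes [β] adjacent to /ʐ/.

[buɸəʂθʊɣɔβʐɪ]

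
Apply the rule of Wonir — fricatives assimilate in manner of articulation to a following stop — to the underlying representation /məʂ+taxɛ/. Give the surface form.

[məʈtaxɛ]

The rule targets /ʂ/ (voiceless retroflex fricative), which sits before the trigger /t/ (stop).
A voiceless retroflex stop is [ʈ], so the surface segment is [ʈ].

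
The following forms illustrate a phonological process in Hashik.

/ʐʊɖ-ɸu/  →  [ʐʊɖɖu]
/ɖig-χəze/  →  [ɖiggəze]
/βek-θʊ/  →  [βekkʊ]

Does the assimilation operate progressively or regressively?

Underlying /ɸ/ is realised as [ɖ] next to /ɖ/; /ɖ/ itself does not change.
The output [ɖ] is identical to the trigger /ɖ/ — every feature (place, manner, voicing) has been copied — so this is total assimilation.
The remaining alternations confirm this: /χ/ → [g] after /g/; /θ/ → [k] after /k/ — in each case the output is a copy of the preceding consonant.
Since the segment that changes follows the conditioning segment, the assimilation is progressive.

progressive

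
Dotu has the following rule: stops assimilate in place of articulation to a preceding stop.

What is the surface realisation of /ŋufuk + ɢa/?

/ɢ/ is a voiced uvular stop. The preceding trigger /k/ is velar, so /ɢ/ must become velar as well.
Changing only its place to velar gives [g] — the voiced velar stop.

[ŋufukga]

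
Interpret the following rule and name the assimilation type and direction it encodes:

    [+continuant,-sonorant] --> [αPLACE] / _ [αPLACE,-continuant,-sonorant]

The shared variable α links the value of the place features (abbreviated [PLACE]) on the target to the same value on the neighbouring segment, so place is the feature that assimilates.
Since the environment is written after the underscore, the trigger follows the target; the direction is regressive.

regressive place assimilation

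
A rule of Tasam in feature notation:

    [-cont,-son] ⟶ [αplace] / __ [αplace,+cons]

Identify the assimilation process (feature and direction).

regressive place assimilation

The shared variable α links the value of the place features (abbreviated [place]) on the target to the same value on the neighbouring segment, so place is the feature that assimilates.
The conditioning segment sits to the right of the focus bar, meaning the trigger follows the segment that changes — regressive assimilation.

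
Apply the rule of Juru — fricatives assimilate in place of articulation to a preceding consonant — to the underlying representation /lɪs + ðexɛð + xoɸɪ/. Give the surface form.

[lɪszexɛðθoɸɪ]

/ð/ is a voiced dental fricative. The preceding trigger /s/ is alveolar, so /ð/ must become alveolar as well.
A voiced alveolar fricative is [z], so the surface segment is [z].
At the second juncture, /x/ likewise becomes [θ] adjacent to /ð/.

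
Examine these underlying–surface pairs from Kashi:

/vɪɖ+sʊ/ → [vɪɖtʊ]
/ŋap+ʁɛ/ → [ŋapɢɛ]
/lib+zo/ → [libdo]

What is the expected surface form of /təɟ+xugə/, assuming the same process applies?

The data show progressive manner assimilation: /s/ → [t] after /ɖ/; /ʁ/ → [ɢ] after /p/; /z/ → [d] after /b/. In each pair only manner changes, matching the preceding consonant, while place and voice stay constant.
The rule targets /x/ (voiceless velar fricative), which sits after the trigger /ɟ/ (stop).
A voiceless velar stop is [k], so the surface segment is [k].

[təɟkugə]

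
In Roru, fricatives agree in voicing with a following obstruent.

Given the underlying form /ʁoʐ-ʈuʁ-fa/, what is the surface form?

[ʁoʂʈuχfa]

/ʐ/ is a voiced retroflex fricative. The following trigger /ʈ/ is voiceless, so /ʐ/ must become voiceless as well.
A voiceless retroflex fricative is [ʂ], so the surface segment is [ʂ].
At the second juncture, /ʁ/ likewise becomes [χ] adjacent to /f/.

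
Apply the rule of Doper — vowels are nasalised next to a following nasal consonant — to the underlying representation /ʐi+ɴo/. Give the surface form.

/i/ sits next to the nasal /ɴ/ and is therefore nasalised to [ĩ].

[ʐĩɴo]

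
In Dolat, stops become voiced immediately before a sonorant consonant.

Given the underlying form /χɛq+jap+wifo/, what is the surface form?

[χɛɢjabwifo]

The rule targets /q/ (voiceless uvular stop), which sits before the trigger /j/ (voiced).
Changing only its voicing to voiced gives [ɢ] — the voiced uvular stop.
At the second juncture, /p/ likewise becomes [b] adjacent to /w/.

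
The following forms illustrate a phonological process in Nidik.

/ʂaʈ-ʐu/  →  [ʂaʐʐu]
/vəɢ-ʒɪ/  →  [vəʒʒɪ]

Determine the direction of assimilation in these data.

regressive

Comparing underlying and surface forms, /ʈ/ → [ʐ] is the alternation; the neighbouring /ʐ/ is constant.
The output [ʐ] is identical to the trigger /ʐ/ — every feature (place, manner, voicing) has been copied — so this is total assimilation.
The other form behaves the same way: /ɢ/ → [ʒ] before /ʒ/ — in each case the output is a copy of the following consonant.
The trigger is the following segment, so the direction is regressive (anticipatory).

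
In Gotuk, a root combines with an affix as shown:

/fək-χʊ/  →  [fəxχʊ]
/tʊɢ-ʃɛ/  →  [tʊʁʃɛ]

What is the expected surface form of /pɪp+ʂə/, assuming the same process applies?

[pɪɸʂə]

The data show regressive manner assimilation: /k/ → [x] before /χ/; /ɢ/ → [ʁ] before /ʃ/. In each pair only manner changes, matching the following consonant, while place and voice stay constant.
/p/ is a voiceless bilabial stop. The following trigger /ʂ/ is a fricative, so /p/ must become a fricative as well.
A voiceless bilabial fricative is [ɸ], so the surface segment is [ɸ].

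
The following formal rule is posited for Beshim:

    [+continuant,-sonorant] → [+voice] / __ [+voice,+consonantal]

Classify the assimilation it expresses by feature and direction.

The target ([+continuant,-sonorant], fricatives) acquires [+voice] next to a voiced consonant ([+voice,+consonantal]) — it takes on the voicing of its neighbour, so the feature that spreads is voicing.
The conditioning segment sits to the right of the focus bar, meaning the trigger follows the segment that changes — regressive assimilation.

regressive voicing assimilation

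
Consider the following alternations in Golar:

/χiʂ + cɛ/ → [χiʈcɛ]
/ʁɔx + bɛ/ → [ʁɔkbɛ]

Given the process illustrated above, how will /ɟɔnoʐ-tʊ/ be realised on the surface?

[ɟɔnoɖtʊ]

The data show regressive manner assimilation: /ʂ/ → [ʈ] before /c/; /x/ → [k] before /b/. In each pair only manner changes, matching the following consonant, while place and voice stay constant.
/ʐ/ is a voiced retroflex fricative. The following trigger /t/ is a stop, so /ʐ/ must become a stop as well.
A voiced retroflex stop is [ɖ], so the surface segment is [ɖ].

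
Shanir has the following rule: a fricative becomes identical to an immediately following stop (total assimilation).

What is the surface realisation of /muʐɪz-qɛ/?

/z/ is the segment targeted by the rule; it sits immediately before /q/, so it assimilates completely and surfaces as [q].

[muʐɪqqɛ]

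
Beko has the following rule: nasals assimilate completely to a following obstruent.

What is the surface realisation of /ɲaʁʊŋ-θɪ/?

[ɲaʁʊθθɪ]

/ŋ/ is the segment targeted by the rule; it sits immediately before /θ/, so it assimilates completely and surfaces as [θ].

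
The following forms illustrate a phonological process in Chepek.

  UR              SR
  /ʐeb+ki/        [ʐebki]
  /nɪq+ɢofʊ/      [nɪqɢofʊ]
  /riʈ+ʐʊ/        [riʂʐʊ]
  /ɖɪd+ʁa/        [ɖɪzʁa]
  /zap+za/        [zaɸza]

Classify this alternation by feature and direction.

The segment that alternates is /ʈ/, which surfaces as [ʂ] when adjacent to /ʐ/.
/ʈ/ is a stop while /ʐ/ is a fricative; the output [ʂ] is a fricative, matching the trigger — so the feature that spreads is manner.
Place and voice are unchanged, so the assimilation is partial, not total.
The other alternating forms pattern the same way: /d/ → [z] before /ʁ/ (stop → fricative, matching a fricative); /p/ → [ɸ] before /z/ (stop → fricative, matching a fricative) — only manner changes, and always toward the following segment.
No alternation appears in [ʐebki], [nɪqɢofʊ]: there the adjacent consonants already agree in manner (/b/ and /k/ are both stops; /q/ and /ɢ/ are both stops), so these forms are consistent with the same rule.
Since the segment that changes precedes the conditioning segment, the assimilation is regressive.

regressive manner assimilation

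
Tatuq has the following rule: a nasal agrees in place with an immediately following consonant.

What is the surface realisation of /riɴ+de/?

The rule targets /ɴ/ (voiced uvular nasal), which sits before the trigger /d/ (alveolar).
Changing only its place to alveolar gives [n] — the voiced alveolar nasal.

[rinde]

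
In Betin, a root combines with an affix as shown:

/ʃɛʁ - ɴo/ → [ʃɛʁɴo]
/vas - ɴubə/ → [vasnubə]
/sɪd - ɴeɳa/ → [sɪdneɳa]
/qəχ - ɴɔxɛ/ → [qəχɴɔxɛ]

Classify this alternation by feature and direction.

progressive place assimilation

Comparing underlying and surface forms, /ɴ/ → [n] is the alternation; the neighbouring /s/ is constant.
/ɴ/ is uvular while /s/ is alveolar; the output [n] is alveolar, matching the trigger — so the feature that spreads is place.
Manner and voice are unchanged, so the assimilation is partial, not total.
The other alternating form patterns the same way: /ɴ/ → [n] after /d/ (uvular → alveolar, matching alveolar) — only place changes, and always toward the preceding segment.
Nothing changes in [ʃɛʁɴo], [qəχɴɔxɛ]: there the adjacent consonants already agree in place (/ɴ/ and /ʁ/ are both uvular; /ɴ/ and /χ/ are both uvular), so these forms are consistent with the same rule.
Since the segment that changes follows the conditioning segment, the assimilation is progressive.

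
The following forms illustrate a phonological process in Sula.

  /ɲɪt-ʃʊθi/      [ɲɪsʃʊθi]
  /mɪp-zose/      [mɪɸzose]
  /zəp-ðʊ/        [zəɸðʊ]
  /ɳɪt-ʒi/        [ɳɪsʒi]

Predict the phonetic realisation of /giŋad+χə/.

The data show regressive manner assimilation: /t/ → [s] before /ʃ/; /p/ → [ɸ] before /z/; /p/ → [ɸ] before /ð/; /t/ → [s] before /ʒ/. In each pair only manner changes, matching the following consonant, while place and voice stay constant.
/d/ is a voiced alveolar stop. The following trigger /χ/ is a fricative, so /d/ must become a fricative as well.
A voiced alveolar fricative is [z], so the surface segment is [z].

[giŋazχə]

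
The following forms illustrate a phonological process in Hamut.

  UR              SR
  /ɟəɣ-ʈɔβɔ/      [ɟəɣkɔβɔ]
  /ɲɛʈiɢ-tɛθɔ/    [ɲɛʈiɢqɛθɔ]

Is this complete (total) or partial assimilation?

partial assimilation

Comparing underlying and surface forms, /ʈ/ → [k] is the alternation; the neighbouring /ɣ/ is constant.
The change retroflex → velar matches the place of the preceding /ɣ/, identifying this as place assimilation.
Manner and voice are unchanged, so the assimilation is partial, not total.
The other alternating form patterns the same way: /t/ → [q] after /ɢ/ (alveolar → uvular, matching uvular) — only place changes, and always toward the preceding segment.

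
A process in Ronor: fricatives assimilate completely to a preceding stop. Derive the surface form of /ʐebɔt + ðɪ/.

[ʐebɔttɪ]

/ð/ is the segment targeted by the rule; it sits immediately after /t/, so it assimilates completely and surfaces as [t].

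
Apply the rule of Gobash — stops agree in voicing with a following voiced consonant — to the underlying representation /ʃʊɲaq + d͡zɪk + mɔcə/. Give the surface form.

[ʃʊɲaɢd͡zɪgmɔcə]

The rule targets /q/ (voiceless uvular stop), which sits before the trigger /d͡z/ (voiced).
Changing only its voicing to voiced gives [ɢ] — the voiced uvular stop.
The same rule applies at the second boundary: /k/ → [g] next to /m/.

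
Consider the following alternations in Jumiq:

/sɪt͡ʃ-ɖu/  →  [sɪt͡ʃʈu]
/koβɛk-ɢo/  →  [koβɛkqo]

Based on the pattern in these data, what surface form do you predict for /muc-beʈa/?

The data show progressive voicing assimilation: /ɖ/ → [ʈ] after /t͡ʃ/; /ɢ/ → [q] after /k/. In each pair only voicing changes, matching the preceding consonant, while place and manner stay constant.
The rule targets /b/ (voiced bilabial stop), which sits after the trigger /c/ (voiceless).
The voiceless bilabial stop is [p], so /b/ → [p].

[mucpeʈa]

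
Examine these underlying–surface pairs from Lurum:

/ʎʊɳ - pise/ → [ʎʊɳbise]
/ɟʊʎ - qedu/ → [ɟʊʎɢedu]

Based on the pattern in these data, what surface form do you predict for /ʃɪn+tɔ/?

The data show progressive voicing assimilation: /p/ → [b] after /ɳ/; /q/ → [ɢ] after /ʎ/. In each pair only voicing changes, matching the preceding consonant, while place and manner stay constant.
The rule targets /t/ (voiceless alveolar stop), which sits after the trigger /n/ (voiced).
A voiced alveolar stop is [d], so the surface segment is [d].

[ʃɪndɔ]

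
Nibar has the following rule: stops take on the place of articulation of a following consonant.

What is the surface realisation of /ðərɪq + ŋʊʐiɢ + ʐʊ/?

[ðərɪkŋʊʐiɖʐʊ]

The rule targets /q/ (voiceless uvular stop), which sits before the trigger /ŋ/ (velar).
Changing only its place to velar gives [k] — the voiceless velar stop.
At the second juncture, /ɢ/ likewise becomes [ɖ] adjacent to /ʐ/.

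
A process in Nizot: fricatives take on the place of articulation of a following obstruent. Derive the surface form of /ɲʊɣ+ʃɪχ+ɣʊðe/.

[ɲʊʒʃɪxɣʊðe]

/ɣ/ is a voiced velar fricative. The following trigger /ʃ/ is postalveolar, so /ɣ/ must become postalveolar as well.
The voiced postalveolar fricative is [ʒ], so /ɣ/ → [ʒ].
At the second juncture, /χ/ likewise becomes [x] adjacent to /ɣ/.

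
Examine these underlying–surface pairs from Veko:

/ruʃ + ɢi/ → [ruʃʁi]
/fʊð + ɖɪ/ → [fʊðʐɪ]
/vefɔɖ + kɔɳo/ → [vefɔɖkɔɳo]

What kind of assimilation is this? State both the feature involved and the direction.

progressive manner assimilation

Underlying /ɢ/ is realised as [ʁ] next to /ʃ/; /ʃ/ itself does not change.
The change stop → fricative matches the manner of the preceding /ʃ/, identifying this as manner assimilation.
Place and voice are unchanged, so the assimilation is partial, not total.
The same holds elsewhere in the data: /ɖ/ → [ʐ] after /ð/ (stop → fricative, matching a fricative) — only manner changes, and always toward the preceding segment.
No alternation appears in [vefɔɖkɔɳo]: there the adjacent consonants already agree in manner (/k/ and /ɖ/ are both stops), so this form is consistent with the same rule.
Since the segment that changes follows the conditioning segment, the assimilation is progressive.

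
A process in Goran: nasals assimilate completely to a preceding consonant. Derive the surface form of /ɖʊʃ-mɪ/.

[ɖʊʃʃɪ]

/m/ is the segment targeted by the rule; it sits immediately after /ʃ/, so it assimilates completely and surfaces as [ʃ].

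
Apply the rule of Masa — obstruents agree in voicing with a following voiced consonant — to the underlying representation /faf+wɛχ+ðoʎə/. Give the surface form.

The rule targets /f/ (voiceless labiodental fricative), which sits before the trigger /w/ (voiced).
A voiced labiodental fricative is [v], so the surface segment is [v].
At the second juncture, /χ/ likewise becomes [ʁ] adjacent to /ð/.

[favwɛʁðoʎə]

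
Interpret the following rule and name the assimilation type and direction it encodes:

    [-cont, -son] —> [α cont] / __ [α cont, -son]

regressive manner assimilation

The rule copies [cont] (continuancy) from the environment onto the target stops; since [±cont] encodes the stop/fricative manner contrast, the assimilating dimension is manner.
Since the environment is written after the underscore, the trigger follows the target; the direction is regressive.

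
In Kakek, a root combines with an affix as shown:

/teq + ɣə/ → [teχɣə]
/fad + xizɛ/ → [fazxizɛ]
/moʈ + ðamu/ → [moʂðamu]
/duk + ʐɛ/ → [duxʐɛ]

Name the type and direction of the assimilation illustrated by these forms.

Underlying /q/ is realised as [χ] next to /ɣ/; /ɣ/ itself does not change.
/q/ is a stop while /ɣ/ is a fricative; the output [χ] is a fricative, matching the trigger — so the feature that spreads is manner.
Place and voice are unchanged, so the assimilation is partial, not total.
The other alternating forms pattern the same way: /d/ → [z] before /x/ (stop → fricative, matching a fricative); /ʈ/ → [ʂ] before /ð/ (stop → fricative, matching a fricative); /k/ → [x] before /ʐ/ (stop → fricative, matching a fricative) — only manner changes, and always toward the following segment.
Since the segment that changes precedes the conditioning segment, the assimilation is regressive.

regressive manner assimilation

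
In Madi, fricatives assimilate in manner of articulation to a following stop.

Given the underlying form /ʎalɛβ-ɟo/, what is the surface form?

The rule targets /β/ (voiced bilabial fricative), which sits before the trigger /ɟ/ (stop).
A voiced bilabial stop is [b], so the surface segment is [b].

[ʎalɛbɟo]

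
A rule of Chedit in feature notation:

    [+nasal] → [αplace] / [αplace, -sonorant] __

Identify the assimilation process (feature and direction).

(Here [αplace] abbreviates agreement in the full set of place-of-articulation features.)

progressive place assimilation

The rule copies the place features (abbreviated [place]) from the environment onto the target, so the assimilating feature is place.
Since the environment is written before the underscore, the trigger precedes the target; the direction is progressive.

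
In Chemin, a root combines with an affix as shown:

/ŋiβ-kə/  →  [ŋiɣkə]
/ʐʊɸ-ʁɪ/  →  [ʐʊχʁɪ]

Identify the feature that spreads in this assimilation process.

The segment that alternates is /β/, which surfaces as [ɣ] when adjacent to /k/.
The change bilabial → velar matches the place of the following /k/, identifying this as place assimilation.
The other alternating form patterns the same way: /ɸ/ → [χ] before /ʁ/ (bilabial → uvular, matching uvular) — only place changes, and always toward the following segment.

place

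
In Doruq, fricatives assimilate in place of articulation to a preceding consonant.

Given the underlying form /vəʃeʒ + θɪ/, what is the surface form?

[vəʃeʒʃɪ]

The rule targets /θ/ (voiceless dental fricative), which sits after the trigger /ʒ/ (postalveolar).
Changing only its place to postalveolar gives [ʃ] — the voiceless postalveolar fricative.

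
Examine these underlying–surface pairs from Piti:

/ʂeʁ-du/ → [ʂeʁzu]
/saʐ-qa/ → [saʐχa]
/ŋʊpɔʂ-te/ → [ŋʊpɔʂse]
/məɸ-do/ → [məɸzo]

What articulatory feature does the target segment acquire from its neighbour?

Underlying /d/ is realised as [z] next to /ʁ/; /ʁ/ itself does not change.
/d/ is a stop while /ʁ/ is a fricative; the output [z] is a fricative, matching the trigger — so the feature that spreads is manner.
Checking the remaining alternations: /q/ → [χ] after /ʐ/ (stop → fricative, matching a fricative); /t/ → [s] after /ʂ/ (stop → fricative, matching a fricative); /d/ → [z] after /ɸ/ (stop → fricative, matching a fricative) — only manner changes, and always toward the preceding segment.

manner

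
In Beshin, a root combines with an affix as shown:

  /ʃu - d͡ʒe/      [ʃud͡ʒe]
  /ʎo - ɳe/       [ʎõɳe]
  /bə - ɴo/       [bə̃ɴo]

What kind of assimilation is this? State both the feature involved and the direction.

The vowel /o/ surfaces as nasalised [õ] next to the following nasal /ɳ/ — it has acquired the [+nasal] feature of its neighbour.
The other form shows the same pattern: /ə/ → [ə̃] before /ɴ/ — each time a vowel is nasalised next to a following nasal.
No change occurs in [ʃud͡ʒe] because the vowel at the boundary is adjacent to an oral consonant, not a nasal (/u/ next to /d͡ʒ/).
Because the conditioning nasal is to the right of the vowel that changes, the process is regressive (anticipatory).

regressive nasality assimilation (vowel nasalisation)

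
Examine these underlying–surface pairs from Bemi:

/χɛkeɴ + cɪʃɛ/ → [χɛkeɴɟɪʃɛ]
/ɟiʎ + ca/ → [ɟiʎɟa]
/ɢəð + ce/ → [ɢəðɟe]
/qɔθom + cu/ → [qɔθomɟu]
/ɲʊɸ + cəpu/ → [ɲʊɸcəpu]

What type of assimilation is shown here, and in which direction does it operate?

The segment that alternates is /c/, which surfaces as [ɟ] when adjacent to /ɴ/.
The change voiceless → voiced matches the voicing of the preceding /ɴ/, identifying this as voicing assimilation.
Place and manner are unchanged, so the assimilation is partial, not total.
The same holds elsewhere in the data: /c/ → [ɟ] after /ʎ/ (voiceless → voiced, matching voiced); /c/ → [ɟ] after /ð/ (voiceless → voiced, matching voiced); /c/ → [ɟ] after /m/ (voiceless → voiced, matching voiced) — only voicing changes, and always toward the preceding segment.
Nothing changes in [ɲʊɸcəpu]: there the adjacent consonants already agree in voicing (/c/ and /ɸ/ are both voiceless), so this form is consistent with the same rule.
The trigger is the preceding segment, so the direction is progressive (perseverative).

progressive voicing assimilation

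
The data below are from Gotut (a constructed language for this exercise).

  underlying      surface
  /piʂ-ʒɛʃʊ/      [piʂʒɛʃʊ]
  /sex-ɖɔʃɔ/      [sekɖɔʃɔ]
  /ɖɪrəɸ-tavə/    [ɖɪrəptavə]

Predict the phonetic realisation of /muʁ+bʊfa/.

The data show regressive manner assimilation: /x/ → [k] before /ɖ/; /ɸ/ → [p] before /t/. In each pair only manner changes, matching the following consonant, while place and voice stay constant.
No alternation appears in [piʂʒɛʃʊ]: there the adjacent consonants already agree in manner (/ʂ/ and /ʒ/ are both fricatives), so this form is consistent with the same rule.
/ʁ/ is a voiced uvular fricative. The following trigger /b/ is a stop, so /ʁ/ must become a stop as well.
A voiced uvular stop is [ɢ], so the surface segment is [ɢ].

[muɢbʊfa]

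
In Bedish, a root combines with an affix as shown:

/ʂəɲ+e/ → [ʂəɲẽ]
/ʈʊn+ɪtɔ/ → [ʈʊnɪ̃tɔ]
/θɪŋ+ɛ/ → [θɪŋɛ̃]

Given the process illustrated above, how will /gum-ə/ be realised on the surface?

[gumə̃]

The data show progressive nasality assimilation (vowel nasalisation): /e/ → [ẽ] after /ɲ/; /ɪ/ → [ɪ̃] after /n/; /ɛ/ → [ɛ̃] after /ŋ/ — a vowel is nasalised by an immediately preceding nasal consonant.
The vowel /ə/ is adjacent to the preceding nasal /m/, so it acquires [+nasal] and surfaces as [ə̃].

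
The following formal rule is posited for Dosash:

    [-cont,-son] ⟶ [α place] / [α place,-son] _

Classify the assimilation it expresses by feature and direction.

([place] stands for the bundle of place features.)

The rule copies the place features (abbreviated [place]) from the environment onto the target, so the assimilating feature is place.
Since the environment is written before the underscore, the trigger precedes the target; the direction is progressive.

progressive place assimilation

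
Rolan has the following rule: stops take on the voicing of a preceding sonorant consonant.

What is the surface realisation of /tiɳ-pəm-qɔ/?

[tiɳbəmɢɔ]

The rule targets /p/ (voiceless bilabial stop), which sits after the trigger /ɳ/ (voiced).
A voiced bilabial stop is [b], so the surface segment is [b].
At the second juncture, /q/ likewise becomes [ɢ] adjacent to /m/.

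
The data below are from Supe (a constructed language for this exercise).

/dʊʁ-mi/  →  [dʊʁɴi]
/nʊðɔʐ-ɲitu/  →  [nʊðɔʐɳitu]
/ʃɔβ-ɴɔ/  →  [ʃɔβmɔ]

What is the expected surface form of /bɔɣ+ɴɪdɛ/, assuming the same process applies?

The data show progressive place assimilation: /m/ → [ɴ] after /ʁ/; /ɲ/ → [ɳ] after /ʐ/; /ɴ/ → [m] after /β/. In each pair only place changes, matching the preceding consonant, while manner and voice stay constant.
/ɴ/ is a voiced uvular nasal. The preceding trigger /ɣ/ is velar, so /ɴ/ must become velar as well.
Changing only its place to velar gives [ŋ] — the voiced velar nasal.

[bɔɣŋɪdɛ]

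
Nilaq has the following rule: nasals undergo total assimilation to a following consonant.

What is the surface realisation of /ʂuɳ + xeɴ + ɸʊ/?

[ʂuxxeɸɸʊ]

/ɳ/ is the segment targeted by the rule; it sits immediately before /x/, so it assimilates completely and surfaces as [x].
At the second juncture, /ɴ/ likewise becomes [ɸ] adjacent to /ɸ/.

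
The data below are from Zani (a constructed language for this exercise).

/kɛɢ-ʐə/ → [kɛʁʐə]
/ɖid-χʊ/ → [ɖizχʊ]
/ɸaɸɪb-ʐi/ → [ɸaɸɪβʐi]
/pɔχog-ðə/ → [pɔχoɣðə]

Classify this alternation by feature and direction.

regressive manner assimilation

The segment that alternates is /ɢ/, which surfaces as [ʁ] when adjacent to /ʐ/.
The change stop → fricative matches the manner of the following /ʐ/, identifying this as manner assimilation.
Place and voice are unchanged, so the assimilation is partial, not total.
The other alternating forms pattern the same way: /d/ → [z] before /χ/ (stop → fricative, matching a fricative); /b/ → [β] before /ʐ/ (stop → fricative, matching a fricative); /g/ → [ɣ] before /ð/ (stop → fricative, matching a fricative) — only manner changes, and always toward the following segment.
Since the segment that changes precedes the conditioning segment, the assimilation is regressive.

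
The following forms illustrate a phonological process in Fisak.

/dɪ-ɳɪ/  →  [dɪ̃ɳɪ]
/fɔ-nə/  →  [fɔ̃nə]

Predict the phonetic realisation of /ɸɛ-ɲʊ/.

[ɸɛ̃ɲʊ]

The data show regressive nasality assimilation (vowel nasalisation): /ɪ/ → [ɪ̃] before /ɳ/; /ɔ/ → [ɔ̃] before /n/ — a vowel is nasalised by an immediately following nasal consonant.
The vowel /ɛ/ is adjacent to the following nasal /ɲ/, so it acquires [+nasal] and surfaces as [ɛ̃].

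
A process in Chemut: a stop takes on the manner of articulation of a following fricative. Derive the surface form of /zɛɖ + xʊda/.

The rule targets /ɖ/ (voiced retroflex stop), which sits before the trigger /x/ (fricative).
A voiced retroflex fricative is [ʐ], so the surface segment is [ʐ].

[zɛʐxʊda]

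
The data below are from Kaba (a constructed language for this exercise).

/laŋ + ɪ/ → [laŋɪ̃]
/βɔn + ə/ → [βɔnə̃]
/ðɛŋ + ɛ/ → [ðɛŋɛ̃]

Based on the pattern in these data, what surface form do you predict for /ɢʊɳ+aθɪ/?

The data show progressive nasality assimilation (vowel nasalisation): /ɪ/ → [ɪ̃] after /ŋ/; /ə/ → [ə̃] after /n/; /ɛ/ → [ɛ̃] after /ŋ/ — a vowel is nasalised by an immediately preceding nasal consonant.
/a/ sits next to the nasal /ɳ/ and is therefore nasalised to [ã].

[ɢʊɳãθɪ]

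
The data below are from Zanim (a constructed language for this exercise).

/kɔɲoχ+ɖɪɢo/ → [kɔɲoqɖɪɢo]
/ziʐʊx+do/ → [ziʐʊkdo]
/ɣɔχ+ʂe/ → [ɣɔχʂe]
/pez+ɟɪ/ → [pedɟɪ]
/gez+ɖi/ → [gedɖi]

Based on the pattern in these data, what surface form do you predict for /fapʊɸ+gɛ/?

[fapʊpgɛ]

The data show regressive manner assimilation: /χ/ → [q] before /ɖ/; /x/ → [k] before /d/; /z/ → [d] before /ɟ/; /z/ → [d] before /ɖ/. In each pair only manner changes, matching the following consonant, while place and voice stay constant.
No alternation appears in [ɣɔχʂe]: there the adjacent consonants already agree in manner (/χ/ and /ʂ/ are both fricatives), so this form is consistent with the same rule.
/ɸ/ is a voiceless bilabial fricative. The following trigger /g/ is a stop, so /ɸ/ must become a stop as well.
A voiceless bilabial stop is [p], so the surface segment is [p].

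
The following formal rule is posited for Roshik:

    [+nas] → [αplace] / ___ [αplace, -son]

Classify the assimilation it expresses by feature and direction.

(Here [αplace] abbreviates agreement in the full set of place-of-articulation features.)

The rule copies the place features (abbreviated [place]) from the environment onto the target, so the assimilating feature is place.
The conditioning segment sits to the right of the focus bar, meaning the trigger follows the segment that changes — regressive assimilation.

regressive place assimilation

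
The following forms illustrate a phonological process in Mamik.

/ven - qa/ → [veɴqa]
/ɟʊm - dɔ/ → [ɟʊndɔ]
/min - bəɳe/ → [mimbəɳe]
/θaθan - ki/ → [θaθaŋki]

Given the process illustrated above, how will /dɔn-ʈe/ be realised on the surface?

The data show regressive place assimilation: /n/ → [ɴ] before /q/; /m/ → [n] before /d/; /n/ → [m] before /b/; /n/ → [ŋ] before /k/. In each pair only place changes, matching the following consonant, while manner and voice stay constant.
/n/ is a voiced alveolar nasal. The following trigger /ʈ/ is retroflex, so /n/ must become retroflex as well.
A voiced retroflex nasal is [ɳ], so the surface segment is [ɳ].

[dɔɳʈe]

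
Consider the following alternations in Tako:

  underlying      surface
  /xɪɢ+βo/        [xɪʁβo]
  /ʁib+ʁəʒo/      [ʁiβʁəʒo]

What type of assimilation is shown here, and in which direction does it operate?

The segment that alternates is /ɢ/, which surfaces as [ʁ] when adjacent to /β/.
/ɢ/ is a stop while /β/ is a fricative; the output [ʁ] is a fricative, matching the trigger — so the feature that spreads is manner.
Place and voice are unchanged, so the assimilation is partial, not total.
The same holds elsewhere in the data: /b/ → [β] before /ʁ/ (stop → fricative, matching a fricative) — only manner changes, and always toward the following segment.
The trigger is the following segment, so the direction is regressive (anticipatory).

regressive manner assimilation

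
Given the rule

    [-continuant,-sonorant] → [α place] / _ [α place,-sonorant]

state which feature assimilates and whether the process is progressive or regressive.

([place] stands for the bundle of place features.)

The shared variable α links the value of the place features (abbreviated [place]) on the target to the same value on the neighbouring segment, so place is the feature that assimilates.
The conditioning segment sits to the right of the focus bar, meaning the trigger follows the segment that changes — regressive assimilation.

regressive place assimilation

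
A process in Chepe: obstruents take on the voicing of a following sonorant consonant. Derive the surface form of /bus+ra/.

[buzra]

The rule targets /s/ (voiceless alveolar fricative), which sits before the trigger /r/ (voiced).
A voiced alveolar fricative is [z], so the surface segment is [z].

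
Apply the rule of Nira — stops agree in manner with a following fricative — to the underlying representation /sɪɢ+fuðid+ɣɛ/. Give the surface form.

[sɪʁfuðizɣɛ]

/ɢ/ is a voiced uvular stop. The following trigger /f/ is a fricative, so /ɢ/ must become a fricative as well.
The voiced uvular fricative is [ʁ], so /ɢ/ → [ʁ].
The same rule applies at the second boundary: /d/ → [z] next to /ɣ/.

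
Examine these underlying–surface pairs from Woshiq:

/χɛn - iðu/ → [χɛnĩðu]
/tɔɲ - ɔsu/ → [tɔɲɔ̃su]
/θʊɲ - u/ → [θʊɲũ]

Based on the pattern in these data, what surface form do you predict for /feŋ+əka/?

[feŋə̃ka]

The data show progressive nasality assimilation (vowel nasalisation): /i/ → [ĩ] after /n/; /ɔ/ → [ɔ̃] after /ɲ/; /u/ → [ũ] after /ɲ/ — a vowel is nasalised by an immediately preceding nasal consonant.
The vowel /ə/ is adjacent to the preceding nasal /ŋ/, so it acquires [+nasal] and surfaces as [ə̃].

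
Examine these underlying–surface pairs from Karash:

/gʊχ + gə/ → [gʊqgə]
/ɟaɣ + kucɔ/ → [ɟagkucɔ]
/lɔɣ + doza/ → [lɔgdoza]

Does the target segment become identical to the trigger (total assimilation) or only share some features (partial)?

partial assimilation

Underlying /χ/ is realised as [q] next to /g/; /g/ itself does not change.
The change fricative → stop matches the manner of the following /g/, identifying this as manner assimilation.
Place and voice are unchanged, so the assimilation is partial, not total.
The other alternating forms pattern the same way: /ɣ/ → [g] before /k/ (fricative → stop, matching a stop); /ɣ/ → [g] before /d/ (fricative → stop, matching a stop) — only manner changes, and always toward the following segment.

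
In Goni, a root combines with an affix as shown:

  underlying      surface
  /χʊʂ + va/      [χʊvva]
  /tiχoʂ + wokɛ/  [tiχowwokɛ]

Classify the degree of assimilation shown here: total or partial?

The segment that alternates is /ʂ/, which surfaces as [v] when adjacent to /v/.
The output [v] is identical to the trigger /v/ — every feature (place, manner, voicing) has been copied — so this is total assimilation.
The remaining alternation confirms this: /ʂ/ → [w] before /w/ — in each case the output is a copy of the following consonant.

total assimilation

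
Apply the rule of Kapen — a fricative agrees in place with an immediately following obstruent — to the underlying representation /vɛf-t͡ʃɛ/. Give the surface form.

The rule targets /f/ (voiceless labiodental fricative), which sits before the trigger /t͡ʃ/ (postalveolar).
A voiceless postalveolar fricative is [ʃ], so the surface segment is [ʃ].

[vɛʃt͡ʃɛ]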